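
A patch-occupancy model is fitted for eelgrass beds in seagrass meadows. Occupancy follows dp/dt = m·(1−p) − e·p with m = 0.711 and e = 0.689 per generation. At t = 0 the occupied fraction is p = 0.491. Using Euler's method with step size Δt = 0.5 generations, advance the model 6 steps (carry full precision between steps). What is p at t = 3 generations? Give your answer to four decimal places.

0.5078

Update rule: p ← p + [m·(1−p) − e·p]·Δt with Δt = 0.5.
p: 0.49100 → 0.50280  (Δp = +0.01180)
p: 0.50280 → 0.50634  (Δp = +0.00354)
p: 0.50634 → 0.50740  (Δp = +0.00106)
p: 0.50740 → 0.50772  (Δp = +0.00032)
p: 0.50772 → 0.50782  (Δp = +0.00010)
p: 0.50782 → 0.50784  (Δp = +0.00003)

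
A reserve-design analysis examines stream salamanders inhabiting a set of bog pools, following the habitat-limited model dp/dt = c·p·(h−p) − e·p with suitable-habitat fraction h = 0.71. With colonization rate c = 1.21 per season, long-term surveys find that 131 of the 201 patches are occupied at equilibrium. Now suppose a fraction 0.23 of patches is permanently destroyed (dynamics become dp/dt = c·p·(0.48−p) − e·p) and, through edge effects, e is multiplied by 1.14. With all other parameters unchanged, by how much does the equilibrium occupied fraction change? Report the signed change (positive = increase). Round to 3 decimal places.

-0.238

Observed p* = 131/201 = 0.65174.
Balance c(h−p*) = e gives e = 1.21×(0.71 − 0.65174) = 0.07049.
New p* = 0.48 − e/c = 0.48 − 0.08036/1.21000 = 0.41359.
Δp* = 0.41359 − 0.65174 = -0.23815.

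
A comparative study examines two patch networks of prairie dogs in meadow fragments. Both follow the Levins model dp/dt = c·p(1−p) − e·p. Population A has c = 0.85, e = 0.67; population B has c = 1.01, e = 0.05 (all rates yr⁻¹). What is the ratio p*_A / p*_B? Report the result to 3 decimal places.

A: p*_A = 1 − 0.67/0.85 = 0.2118.
B: p*_B = 1 − 0.05/1.01 = 0.9505.
p*_A / p*_B = 0.2118/0.9505 = 0.2228.

0.223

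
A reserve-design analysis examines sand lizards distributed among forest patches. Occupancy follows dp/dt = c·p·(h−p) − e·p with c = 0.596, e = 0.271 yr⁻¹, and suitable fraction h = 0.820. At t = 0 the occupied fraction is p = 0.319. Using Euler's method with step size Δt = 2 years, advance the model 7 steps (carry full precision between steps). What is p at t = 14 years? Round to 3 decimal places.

0.364

Update rule: p ← p + [c·p·(h−p) − e·p]·Δt with Δt = 2.
t = 2: p = 0.31900 + (+0.01761) = 0.33661
t = 4: p = 0.33661 + (+0.01151) = 0.34812
t = 6: p = 0.34812 + (+0.00713) = 0.35525
t = 8: p = 0.35525 + (+0.00426) = 0.35951
t = 10: p = 0.35951 + (+0.00248) = 0.36199
t = 12: p = 0.36199 + (+0.00143) = 0.36342
t = 14: p = 0.36342 + (+0.00082) = 0.36423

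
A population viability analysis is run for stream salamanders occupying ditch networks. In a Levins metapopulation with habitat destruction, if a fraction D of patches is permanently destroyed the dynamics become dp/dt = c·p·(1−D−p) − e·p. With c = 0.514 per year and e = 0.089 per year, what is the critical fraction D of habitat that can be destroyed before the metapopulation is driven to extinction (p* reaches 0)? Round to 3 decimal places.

The nontrivial equilibrium is p* = (1−D) − e/c; extinction occurs when this hits zero.
So D_crit = 1 − e/c = 1 − 0.089/0.514 = 1 − 0.1732 = 0.8268.
Note this equals the original equilibrium occupancy — the Levins extinction-debt result.

0.827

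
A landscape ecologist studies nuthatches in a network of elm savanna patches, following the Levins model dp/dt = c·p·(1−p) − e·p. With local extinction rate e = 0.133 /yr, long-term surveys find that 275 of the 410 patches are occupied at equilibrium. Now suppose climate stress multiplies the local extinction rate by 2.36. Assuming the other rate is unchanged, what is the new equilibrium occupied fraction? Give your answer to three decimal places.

0.223

Observed p* = 275/410 = 0.67073.
Balance c(1−p*) = e gives c = e/(1 − 0.67073) = 0.133/0.32927 = 0.40392.
New p* = 1 − e/c = 1 − 0.31388/0.40392 = 0.22292.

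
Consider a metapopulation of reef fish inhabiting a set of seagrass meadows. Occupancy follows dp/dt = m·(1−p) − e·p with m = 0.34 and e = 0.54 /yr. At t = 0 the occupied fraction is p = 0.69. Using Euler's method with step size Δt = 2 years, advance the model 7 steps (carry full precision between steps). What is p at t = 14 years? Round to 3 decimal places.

Update rule: p ← p + [m·(1−p) − e·p]·Δt with Δt = 2.
t = 2: p = 0.69000 + (-0.53440) = 0.15560
t = 4: p = 0.15560 + (+0.40614) = 0.56174
t = 6: p = 0.56174 + (-0.30867) = 0.25307
t = 8: p = 0.25307 + (+0.23459) = 0.48766
t = 10: p = 0.48766 + (-0.17829) = 0.30938
t = 12: p = 0.30938 + (+0.13550) = 0.44487
t = 14: p = 0.44487 + (-0.10298) = 0.34190

0.342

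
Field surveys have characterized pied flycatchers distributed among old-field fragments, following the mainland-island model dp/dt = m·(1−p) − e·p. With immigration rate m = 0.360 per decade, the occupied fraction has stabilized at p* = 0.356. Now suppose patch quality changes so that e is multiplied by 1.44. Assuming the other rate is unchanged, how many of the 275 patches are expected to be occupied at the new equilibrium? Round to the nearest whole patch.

Balance m(1−p*) = e·p* gives e = m(1−p*)/p* = 0.360×0.64400/0.35600 = 0.65124.
New p* = m/(m+e) = 0.36000/(0.36000+0.93779) = 0.27739.
Expected occupied = 275 × 0.27739 = 76.28 ≈ 76.

76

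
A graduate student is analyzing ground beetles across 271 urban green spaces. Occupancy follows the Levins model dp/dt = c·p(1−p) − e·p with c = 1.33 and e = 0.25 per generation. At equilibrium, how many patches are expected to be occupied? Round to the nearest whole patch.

p* = 1 − e/c = 1 − 0.25/1.33 = 0.8120.
Expected occupied patches = N × p* = 271 × 0.8120 = 220.06 ≈ 220.

220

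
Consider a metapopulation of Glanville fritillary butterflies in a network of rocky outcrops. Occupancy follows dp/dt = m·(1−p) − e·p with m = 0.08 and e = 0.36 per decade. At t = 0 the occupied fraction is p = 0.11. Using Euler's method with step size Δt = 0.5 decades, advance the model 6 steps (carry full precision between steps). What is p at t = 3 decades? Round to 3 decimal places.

0.166

Update rule: p ← p + [m·(1−p) − e·p]·Δt with Δt = 0.5.
p: 0.11000 → 0.12580  (Δp = +0.01580)
p: 0.12580 → 0.13812  (Δp = +0.01232)
p: 0.13812 → 0.14774  (Δp = +0.00961)
p: 0.14774 → 0.15523  (Δp = +0.00750)
p: 0.15523 → 0.16108  (Δp = +0.00585)
p: 0.16108 → 0.16564  (Δp = +0.00456)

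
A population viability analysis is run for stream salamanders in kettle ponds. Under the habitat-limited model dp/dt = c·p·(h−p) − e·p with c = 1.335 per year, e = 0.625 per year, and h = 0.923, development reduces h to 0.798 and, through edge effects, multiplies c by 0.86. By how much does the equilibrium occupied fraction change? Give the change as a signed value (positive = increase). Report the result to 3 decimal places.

Before: p* = h − e/c = 0.923 − 0.625/1.335 = 0.923 − 0.4682 = 0.4548.
After: c = 1.1481, e = 0.625, h = 0.798; p* = 0.798 − 0.625/1.1481 = 0.2536.
Δp* = 0.2536 − 0.4548 = -0.2012.

-0.201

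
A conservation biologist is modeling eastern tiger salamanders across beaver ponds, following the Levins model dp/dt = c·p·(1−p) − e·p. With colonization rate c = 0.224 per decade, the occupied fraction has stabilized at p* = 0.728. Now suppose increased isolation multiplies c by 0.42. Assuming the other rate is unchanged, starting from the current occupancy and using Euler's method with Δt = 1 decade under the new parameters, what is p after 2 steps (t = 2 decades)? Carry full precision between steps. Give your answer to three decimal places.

0.679

Balance c(1−p*) = e gives e = 0.224×(1 − 0.72800) = 0.06093.
Starting from p₀ = 0.72800; update p ← p + (dp/dt)·Δt with the new parameters.
  1  |  dp/dt·Δt = -0.025726  |  p_1 = 0.702274
  2  |  dp/dt·Δt = -0.023117  |  p_2 = 0.679156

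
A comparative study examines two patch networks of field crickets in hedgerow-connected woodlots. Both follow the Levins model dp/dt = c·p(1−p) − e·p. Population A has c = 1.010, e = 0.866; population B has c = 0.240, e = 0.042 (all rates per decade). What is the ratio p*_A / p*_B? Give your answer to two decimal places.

0.17

A: p*_A = 1 − 0.866/1.010 = 0.1426.
B: p*_B = 1 − 0.042/0.240 = 0.8250.
p*_A / p*_B = 0.1426/0.8250 = 0.1728.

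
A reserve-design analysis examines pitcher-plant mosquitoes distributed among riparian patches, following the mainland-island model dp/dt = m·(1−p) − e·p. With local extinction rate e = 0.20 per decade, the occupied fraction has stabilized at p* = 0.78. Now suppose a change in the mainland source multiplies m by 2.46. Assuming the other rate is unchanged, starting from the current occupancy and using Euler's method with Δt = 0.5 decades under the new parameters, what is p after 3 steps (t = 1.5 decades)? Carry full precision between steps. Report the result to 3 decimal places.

Balance m(1−p*) = e·p* gives m = e·p*/(1−p*) = 0.20×0.78000/0.22000 = 0.70909.
Starting from p₀ = 0.78000; update p ← p + (dp/dt)·Δt with the new parameters.
t = 0.5: p = 0.78000 + (+0.11388) = 0.89388
t = 1: p = 0.89388 + (+0.00317) = 0.89705
t = 1.5: p = 0.89705 + (+0.00009) = 0.89714

0.897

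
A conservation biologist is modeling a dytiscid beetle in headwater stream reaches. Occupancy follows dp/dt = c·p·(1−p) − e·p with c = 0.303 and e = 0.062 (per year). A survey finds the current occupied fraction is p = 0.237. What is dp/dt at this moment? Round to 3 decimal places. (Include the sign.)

Colonization term: c·p·(1−p) = 0.303×0.237×0.7630 = 0.05479.
Extinction term: e·p = 0.01469.
dp/dt = 0.05479 − 0.01469 = 0.04010.

0.040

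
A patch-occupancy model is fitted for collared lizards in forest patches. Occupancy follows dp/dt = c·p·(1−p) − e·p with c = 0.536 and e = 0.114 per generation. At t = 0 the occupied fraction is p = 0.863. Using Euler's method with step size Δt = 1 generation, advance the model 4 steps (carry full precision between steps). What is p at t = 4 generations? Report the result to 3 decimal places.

Update rule: p ← p + [c·p·(1−p) − e·p]·Δt with Δt = 1.
step 1: Δp = -0.03501, p = 0.82799
step 2: Δp = -0.01805, p = 0.80994
step 3: Δp = -0.00982, p = 0.80012
step 4: Δp = -0.00549, p = 0.79463

0.795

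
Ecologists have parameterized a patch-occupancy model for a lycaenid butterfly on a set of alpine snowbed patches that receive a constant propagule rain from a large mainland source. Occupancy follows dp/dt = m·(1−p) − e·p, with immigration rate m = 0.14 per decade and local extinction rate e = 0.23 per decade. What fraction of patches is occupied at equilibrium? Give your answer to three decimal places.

0.378

Setting dp/dt = 0: m − m·p* = e·p*, so m = (m+e)·p*.
p* = m/(m+e) = 0.14/(0.14+0.23) = 0.14/0.3700 = 0.3784.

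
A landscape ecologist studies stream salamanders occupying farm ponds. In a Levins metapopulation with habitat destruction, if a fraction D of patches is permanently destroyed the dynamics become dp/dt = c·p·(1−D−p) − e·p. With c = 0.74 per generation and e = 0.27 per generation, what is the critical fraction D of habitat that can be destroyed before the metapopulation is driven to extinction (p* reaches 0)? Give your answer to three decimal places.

0.635

The nontrivial equilibrium is p* = (1−D) − e/c; extinction occurs when this hits zero.
So D_crit = 1 − e/c = 1 − 0.27/0.74 = 1 − 0.3649 = 0.6351.
This equals the undisturbed p*, a classic result of Lande's extension.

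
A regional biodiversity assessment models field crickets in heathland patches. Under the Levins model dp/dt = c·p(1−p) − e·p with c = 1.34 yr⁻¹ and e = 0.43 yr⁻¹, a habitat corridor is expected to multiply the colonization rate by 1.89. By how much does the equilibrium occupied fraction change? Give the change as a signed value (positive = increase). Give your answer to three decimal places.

Before: p* = 1 − 0.43/1.34 = 0.6791.
After the change, c = 2.5326, e = 0.43, so p* = 1 − 0.43/2.5326 = 0.8302.
Δp* = 0.8302 − 0.6791 = +0.1511.

0.151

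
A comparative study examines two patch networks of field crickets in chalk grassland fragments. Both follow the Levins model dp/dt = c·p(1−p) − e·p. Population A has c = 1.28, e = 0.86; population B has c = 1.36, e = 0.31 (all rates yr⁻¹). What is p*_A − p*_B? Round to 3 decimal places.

-0.444

A: p*_A = 1 − 0.86/1.28 = 0.3281.
B: p*_B = 1 − 0.31/1.36 = 0.7721.
p*_A − p*_B = 0.3281 − 0.7721 = -0.4439.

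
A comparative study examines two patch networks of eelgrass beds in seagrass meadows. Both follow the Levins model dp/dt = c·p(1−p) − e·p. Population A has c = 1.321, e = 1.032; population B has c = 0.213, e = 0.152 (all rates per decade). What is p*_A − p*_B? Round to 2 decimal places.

-0.07

A: p*_A = 1 − 1.032/1.321 = 0.2188.
B: p*_B = 1 − 0.152/0.213 = 0.2864.
p*_A − p*_B = 0.2188 − 0.2864 = -0.0676.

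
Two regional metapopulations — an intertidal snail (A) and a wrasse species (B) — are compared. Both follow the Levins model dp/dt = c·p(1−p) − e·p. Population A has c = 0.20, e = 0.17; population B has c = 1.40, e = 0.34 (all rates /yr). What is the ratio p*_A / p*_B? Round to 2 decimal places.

0.20

A: p*_A = 1 − 0.17/0.20 = 0.1500.
B: p*_B = 1 − 0.34/1.40 = 0.7571.
p*_A / p*_B = 0.1500/0.7571 = 0.1981.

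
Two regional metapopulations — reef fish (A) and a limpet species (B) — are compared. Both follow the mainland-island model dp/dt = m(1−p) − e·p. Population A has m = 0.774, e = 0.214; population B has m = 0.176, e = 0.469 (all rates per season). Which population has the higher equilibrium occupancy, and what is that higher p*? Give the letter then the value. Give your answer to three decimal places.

A, 0.783

A: p*_A = m/(m+e) = 0.774/0.9880 = 0.7834.
B: p*_B = 0.176/0.6450 = 0.2729.
A is higher at 0.7834.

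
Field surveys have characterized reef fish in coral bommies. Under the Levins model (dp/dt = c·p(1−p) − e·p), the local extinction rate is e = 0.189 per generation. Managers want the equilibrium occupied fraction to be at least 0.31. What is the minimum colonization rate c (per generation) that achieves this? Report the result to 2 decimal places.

0.27

p* = 1 − e/c ≥ 0.31 requires e/c ≤ 0.6900, i.e. c ≥ e/0.6900.
c_min = 0.189/0.6900 = 0.2739.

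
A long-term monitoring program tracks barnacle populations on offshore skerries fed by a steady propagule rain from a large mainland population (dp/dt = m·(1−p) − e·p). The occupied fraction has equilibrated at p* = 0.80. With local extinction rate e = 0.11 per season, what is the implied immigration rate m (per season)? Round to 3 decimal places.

0.440

At equilibrium m(1−p*) = e·p*, so m = e·p*/(1−p*).
m = 0.11 × 0.80 / 0.2000 = 0.0880/0.2000 = 0.4400.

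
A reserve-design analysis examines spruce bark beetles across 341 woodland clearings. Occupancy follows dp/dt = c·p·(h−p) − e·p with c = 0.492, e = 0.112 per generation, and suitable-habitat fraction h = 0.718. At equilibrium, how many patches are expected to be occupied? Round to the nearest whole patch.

167

p* = h − e/c = 0.718 − 0.2276 = 0.4904.
Expected occupied patches = N × p* = 341 × 0.4904 = 167.21 ≈ 167.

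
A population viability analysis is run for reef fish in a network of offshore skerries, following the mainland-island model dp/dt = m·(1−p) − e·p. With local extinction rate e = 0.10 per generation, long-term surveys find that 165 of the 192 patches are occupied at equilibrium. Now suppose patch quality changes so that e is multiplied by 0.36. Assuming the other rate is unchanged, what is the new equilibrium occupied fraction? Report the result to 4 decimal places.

Observed p* = 165/192 = 0.85938.
Balance m(1−p*) = e·p* gives m = e·p*/(1−p*) = 0.10×0.85938/0.14062 = 0.61114.
New p* = m/(m+e) = 0.61114/(0.61114+0.03600) = 0.94437.

0.9444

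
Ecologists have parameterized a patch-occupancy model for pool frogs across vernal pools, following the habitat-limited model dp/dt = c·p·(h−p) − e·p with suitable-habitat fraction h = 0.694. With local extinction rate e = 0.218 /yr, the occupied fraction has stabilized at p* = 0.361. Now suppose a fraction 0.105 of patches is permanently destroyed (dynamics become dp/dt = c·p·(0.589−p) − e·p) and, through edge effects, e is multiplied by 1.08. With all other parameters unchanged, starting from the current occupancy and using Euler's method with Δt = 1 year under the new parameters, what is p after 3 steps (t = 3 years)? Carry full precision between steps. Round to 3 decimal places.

0.292

Balance c(h−p*) = e gives c = e/(0.694 − 0.36100) = 0.218/0.33300 = 0.65465.
Starting from p₀ = 0.36100; update p ← p + (dp/dt)·Δt with the new parameters.
t = 1: p = 0.36100 + (-0.03111) = 0.32989
t = 2: p = 0.32989 + (-0.02171) = 0.30818
t = 3: p = 0.30818 + (-0.01590) = 0.29228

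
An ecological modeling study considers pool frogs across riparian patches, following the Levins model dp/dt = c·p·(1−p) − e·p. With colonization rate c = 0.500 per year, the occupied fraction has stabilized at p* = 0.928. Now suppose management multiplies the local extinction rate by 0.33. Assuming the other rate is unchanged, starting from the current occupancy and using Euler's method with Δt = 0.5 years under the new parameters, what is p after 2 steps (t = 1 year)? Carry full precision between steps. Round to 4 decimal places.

Balance c(1−p*) = e gives e = 0.500×(1 − 0.92800) = 0.03600.
Starting from p₀ = 0.92800; update p ← p + (dp/dt)·Δt with the new parameters.
p: 0.92800 → 0.93919  (Δp = +0.01119)
p: 0.93919 → 0.94789  (Δp = +0.00870)

0.9479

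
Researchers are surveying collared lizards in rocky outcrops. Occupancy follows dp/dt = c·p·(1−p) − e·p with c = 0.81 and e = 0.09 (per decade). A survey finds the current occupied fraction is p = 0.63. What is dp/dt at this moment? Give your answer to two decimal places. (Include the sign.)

0.13

Colonization term: c·p·(1−p) = 0.81×0.63×0.3700 = 0.18881.
Extinction term: e·p = 0.05670.
dp/dt = 0.18881 − 0.05670 = 0.13211.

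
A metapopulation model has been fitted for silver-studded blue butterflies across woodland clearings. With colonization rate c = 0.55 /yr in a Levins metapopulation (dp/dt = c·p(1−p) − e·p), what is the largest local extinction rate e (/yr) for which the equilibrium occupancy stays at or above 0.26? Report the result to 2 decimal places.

0.41

1 − e/c ≥ 0.26 ⇒ e ≤ c(1 − 0.26) = 0.55 × 0.7400.
e_max = 0.4070.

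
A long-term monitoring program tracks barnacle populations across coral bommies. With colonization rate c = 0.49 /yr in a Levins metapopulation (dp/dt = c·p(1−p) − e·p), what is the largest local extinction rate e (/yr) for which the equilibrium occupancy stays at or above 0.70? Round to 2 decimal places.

1 − e/c ≥ 0.70 ⇒ e ≤ c(1 − 0.70) = 0.49 × 0.3000.
e_max = 0.1470.

0.15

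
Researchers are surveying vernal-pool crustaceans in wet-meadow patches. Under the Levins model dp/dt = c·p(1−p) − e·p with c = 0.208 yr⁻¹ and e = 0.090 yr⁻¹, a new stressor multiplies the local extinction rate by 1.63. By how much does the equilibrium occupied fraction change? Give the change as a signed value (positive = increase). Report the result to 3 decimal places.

-0.273

Before: p* = 1 − 0.090/0.208 = 0.5673.
After the change, c = 0.208, e = 0.1467, so p* = 1 − 0.1467/0.208 = 0.2947.
Δp* = 0.2947 − 0.5673 = -0.2726.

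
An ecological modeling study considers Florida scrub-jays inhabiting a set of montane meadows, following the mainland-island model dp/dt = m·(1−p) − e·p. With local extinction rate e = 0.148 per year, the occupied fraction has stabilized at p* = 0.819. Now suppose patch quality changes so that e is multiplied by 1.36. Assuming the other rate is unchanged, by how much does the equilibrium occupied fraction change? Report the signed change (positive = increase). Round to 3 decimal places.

Balance m(1−p*) = e·p* gives m = e·p*/(1−p*) = 0.148×0.81900/0.18100 = 0.66968.
New p* = m/(m+e) = 0.66968/(0.66968+0.20128) = 0.76890.
Δp* = 0.76890 − 0.81900 = -0.05010.

-0.050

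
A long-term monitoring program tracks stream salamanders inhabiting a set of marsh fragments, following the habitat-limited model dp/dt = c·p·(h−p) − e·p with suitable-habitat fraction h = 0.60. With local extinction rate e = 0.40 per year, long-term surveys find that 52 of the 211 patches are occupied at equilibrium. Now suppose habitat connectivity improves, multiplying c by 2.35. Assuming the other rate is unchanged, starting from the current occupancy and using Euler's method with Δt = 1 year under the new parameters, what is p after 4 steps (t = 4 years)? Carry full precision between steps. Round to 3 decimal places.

Observed p* = 52/211 = 0.24645.
Balance c(h−p*) = e gives c = e/(0.6 − 0.24645) = 0.40/0.35355 = 1.13137.
Starting from p₀ = 0.24645; update p ← p + (dp/dt)·Δt with the new parameters.
step 1: Δp = +0.13308, p = 0.37953
step 2: Δp = +0.07066, p = 0.45019
step 3: Δp = -0.00076, p = 0.44943
step 4: Δp = +0.00015, p = 0.44958

0.450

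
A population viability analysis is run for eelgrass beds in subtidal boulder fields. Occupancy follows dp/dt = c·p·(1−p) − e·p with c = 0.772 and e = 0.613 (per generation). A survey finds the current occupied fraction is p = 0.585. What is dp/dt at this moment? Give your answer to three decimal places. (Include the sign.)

-0.171

Colonization term: c·p·(1−p) = 0.772×0.585×0.4150 = 0.18742.
Extinction term: e·p = 0.35860.
dp/dt = 0.18742 − 0.35860 = -0.17118.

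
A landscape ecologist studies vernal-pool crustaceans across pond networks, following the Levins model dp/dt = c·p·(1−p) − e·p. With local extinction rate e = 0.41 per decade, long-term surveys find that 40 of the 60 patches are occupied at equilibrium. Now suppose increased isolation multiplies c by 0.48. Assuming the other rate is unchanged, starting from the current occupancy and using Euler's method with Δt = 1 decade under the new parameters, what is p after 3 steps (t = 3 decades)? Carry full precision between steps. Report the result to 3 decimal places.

0.416

Observed p* = 40/60 = 0.66667.
Balance c(1−p*) = e gives c = e/(1 − 0.66667) = 0.41/0.33333 = 1.23000.
Starting from p₀ = 0.66667; update p ← p + (dp/dt)·Δt with the new parameters.
p: 0.66667 → 0.52453  (Δp = -0.14213)
p: 0.52453 → 0.45672  (Δp = -0.06781)
p: 0.45672 → 0.41596  (Δp = -0.04076)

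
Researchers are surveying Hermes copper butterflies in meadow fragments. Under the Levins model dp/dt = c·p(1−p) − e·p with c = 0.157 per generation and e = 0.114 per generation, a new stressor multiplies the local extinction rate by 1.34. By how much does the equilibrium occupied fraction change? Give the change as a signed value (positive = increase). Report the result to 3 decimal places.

-0.247

Before: p* = 1 − 0.114/0.157 = 0.2739.
After the change, c = 0.157, e = 0.15276, so p* = 1 − 0.15276/0.157 = 0.0270.
Δp* = 0.0270 − 0.2739 = -0.2469.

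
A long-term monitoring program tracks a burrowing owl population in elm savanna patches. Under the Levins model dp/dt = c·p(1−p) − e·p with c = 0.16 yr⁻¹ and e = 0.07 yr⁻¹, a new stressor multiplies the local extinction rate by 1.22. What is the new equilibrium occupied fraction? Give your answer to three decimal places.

Before: p* = 1 − 0.07/0.16 = 0.5625.
After the change, c = 0.16, e = 0.0854, so p* = 1 − 0.0854/0.16 = 0.4662.

0.466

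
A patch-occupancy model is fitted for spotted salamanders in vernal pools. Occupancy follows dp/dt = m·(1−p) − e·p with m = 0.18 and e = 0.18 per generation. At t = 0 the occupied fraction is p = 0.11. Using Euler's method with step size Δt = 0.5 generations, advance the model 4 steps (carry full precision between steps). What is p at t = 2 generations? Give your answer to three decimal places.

0.324

Update rule: p ← p + [m·(1−p) − e·p]·Δt with Δt = 0.5.
p: 0.11000 → 0.18020  (Δp = +0.07020)
p: 0.18020 → 0.23776  (Δp = +0.05756)
p: 0.23776 → 0.28497  (Δp = +0.04720)
p: 0.28497 → 0.32367  (Δp = +0.03871)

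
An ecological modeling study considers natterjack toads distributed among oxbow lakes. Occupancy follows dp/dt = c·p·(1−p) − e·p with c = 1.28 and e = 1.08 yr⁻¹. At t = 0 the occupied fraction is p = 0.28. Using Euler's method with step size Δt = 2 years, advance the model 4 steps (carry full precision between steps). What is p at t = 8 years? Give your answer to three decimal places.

0.162

Update rule: p ← p + [c·p·(1−p) − e·p]·Δt with Δt = 2.
  1  |  dp/dt·Δt = -0.088704  |  p_1 = 0.191296
  2  |  dp/dt·Δt = -0.017163  |  p_2 = 0.174133
  3  |  dp/dt·Δt = -0.007972  |  p_3 = 0.166161
  4  |  dp/dt·Δt = -0.004216  |  p_4 = 0.161945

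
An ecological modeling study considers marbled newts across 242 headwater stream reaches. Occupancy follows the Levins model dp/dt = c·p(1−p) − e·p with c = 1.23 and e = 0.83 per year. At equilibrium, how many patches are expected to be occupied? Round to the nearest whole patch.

p* = 1 − e/c = 1 − 0.83/1.23 = 0.3252.
Expected occupied patches = N × p* = 242 × 0.3252 = 78.70 ≈ 79.

79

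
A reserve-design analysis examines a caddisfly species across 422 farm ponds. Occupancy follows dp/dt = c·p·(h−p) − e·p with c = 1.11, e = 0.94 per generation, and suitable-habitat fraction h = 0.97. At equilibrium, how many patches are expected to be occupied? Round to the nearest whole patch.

52

p* = h − e/c = 0.97 − 0.8468 = 0.1232.
Expected occupied patches = N × p* = 422 × 0.1232 = 51.97 ≈ 52.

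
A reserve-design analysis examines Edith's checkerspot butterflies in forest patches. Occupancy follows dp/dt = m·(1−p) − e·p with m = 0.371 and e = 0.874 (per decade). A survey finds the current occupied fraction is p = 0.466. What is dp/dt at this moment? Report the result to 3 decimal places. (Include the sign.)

-0.209

Colonization term: m·(1−p) = 0.371×0.5340 = 0.19811.
Extinction term: e·p = 0.40728.
dp/dt = 0.19811 − 0.40728 = -0.20917.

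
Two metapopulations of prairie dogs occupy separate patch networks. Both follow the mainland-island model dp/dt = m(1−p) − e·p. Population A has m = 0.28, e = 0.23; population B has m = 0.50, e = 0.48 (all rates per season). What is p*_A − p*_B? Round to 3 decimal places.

A: p*_A = m/(m+e) = 0.28/0.5100 = 0.5490.
B: p*_B = 0.50/0.9800 = 0.5102.
p*_A − p*_B = 0.5490 − 0.5102 = 0.0388.

0.039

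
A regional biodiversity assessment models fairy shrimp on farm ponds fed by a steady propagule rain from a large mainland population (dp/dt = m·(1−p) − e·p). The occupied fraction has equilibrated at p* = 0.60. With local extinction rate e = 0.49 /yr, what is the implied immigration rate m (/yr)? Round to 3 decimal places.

At equilibrium m(1−p*) = e·p*, so m = e·p*/(1−p*).
m = 0.49 × 0.60 / 0.4000 = 0.2940/0.4000 = 0.7350.

0.735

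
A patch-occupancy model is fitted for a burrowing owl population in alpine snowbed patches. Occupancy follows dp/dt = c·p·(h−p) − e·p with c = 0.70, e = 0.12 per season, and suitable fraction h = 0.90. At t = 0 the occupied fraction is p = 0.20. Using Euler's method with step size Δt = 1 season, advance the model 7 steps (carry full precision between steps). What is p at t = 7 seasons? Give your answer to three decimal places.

0.693

Update rule: p ← p + [c·p·(h−p) − e·p]·Δt with Δt = 1.
p: 0.20000 → 0.27400  (Δp = +0.07400)
p: 0.27400 → 0.36119  (Δp = +0.08719)
p: 0.36119 → 0.45407  (Δp = +0.09289)
p: 0.45407 → 0.54132  (Δp = +0.08725)
p: 0.54132 → 0.61228  (Δp = +0.07095)
p: 0.61228 → 0.66212  (Δp = +0.04984)
p: 0.66212 → 0.69292  (Δp = +0.03080)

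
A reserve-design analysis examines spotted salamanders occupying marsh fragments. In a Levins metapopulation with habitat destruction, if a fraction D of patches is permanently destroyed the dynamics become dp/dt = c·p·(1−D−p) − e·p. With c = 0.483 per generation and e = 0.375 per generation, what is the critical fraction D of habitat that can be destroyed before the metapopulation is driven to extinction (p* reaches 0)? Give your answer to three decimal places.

0.224

The nontrivial equilibrium is p* = (1−D) − e/c; extinction occurs when this hits zero.
So D_crit = 1 − e/c = 1 − 0.375/0.483 = 1 − 0.7764 = 0.2236.
Note this equals the original equilibrium occupancy — the Levins extinction-debt result.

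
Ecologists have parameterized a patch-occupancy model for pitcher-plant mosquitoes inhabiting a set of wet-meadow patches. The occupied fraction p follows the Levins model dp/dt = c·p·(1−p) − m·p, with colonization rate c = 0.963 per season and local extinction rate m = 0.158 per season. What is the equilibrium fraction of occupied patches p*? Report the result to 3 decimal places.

At equilibrium, colonization balances extinction: c·p*·(1−p*) = m·p*.
So p* = 1 − m/c = 1 − 0.158/0.963 = 1 − 0.1641 = 0.8359.

0.836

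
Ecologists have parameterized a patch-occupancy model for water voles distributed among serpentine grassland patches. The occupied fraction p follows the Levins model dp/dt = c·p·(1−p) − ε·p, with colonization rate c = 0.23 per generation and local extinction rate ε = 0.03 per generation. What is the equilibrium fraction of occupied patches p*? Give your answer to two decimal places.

0.87

Setting dp/dt = 0 and dividing through by p* gives c·(1−p*) = ε.
So p* = 1 − ε/c = 1 − 0.03/0.23 = 1 − 0.1304 = 0.8696.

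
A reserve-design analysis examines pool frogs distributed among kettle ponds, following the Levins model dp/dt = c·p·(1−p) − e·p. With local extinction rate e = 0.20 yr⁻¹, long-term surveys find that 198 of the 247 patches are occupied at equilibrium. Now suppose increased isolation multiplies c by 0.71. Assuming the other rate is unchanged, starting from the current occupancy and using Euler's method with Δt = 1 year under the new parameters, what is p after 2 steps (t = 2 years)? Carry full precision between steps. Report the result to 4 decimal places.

0.7365

Observed p* = 198/247 = 0.80162.
Balance c(1−p*) = e gives c = e/(1 − 0.80162) = 0.20/0.19838 = 1.00816.
Starting from p₀ = 0.80162; update p ← p + (dp/dt)·Δt with the new parameters.
step 1: Δp = -0.04649, p = 0.75513
step 2: Δp = -0.01867, p = 0.73646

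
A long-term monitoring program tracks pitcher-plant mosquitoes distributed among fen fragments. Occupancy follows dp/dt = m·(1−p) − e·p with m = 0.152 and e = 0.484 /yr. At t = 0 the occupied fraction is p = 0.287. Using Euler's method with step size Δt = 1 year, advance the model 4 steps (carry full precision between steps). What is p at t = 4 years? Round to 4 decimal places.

0.2398

Update rule: p ← p + [m·(1−p) − e·p]·Δt with Δt = 1.
t = 1: p = 0.28700 + (-0.03053) = 0.25647
t = 2: p = 0.25647 + (-0.01111) = 0.24535
t = 3: p = 0.24535 + (-0.00405) = 0.24131
t = 4: p = 0.24131 + (-0.00147) = 0.23984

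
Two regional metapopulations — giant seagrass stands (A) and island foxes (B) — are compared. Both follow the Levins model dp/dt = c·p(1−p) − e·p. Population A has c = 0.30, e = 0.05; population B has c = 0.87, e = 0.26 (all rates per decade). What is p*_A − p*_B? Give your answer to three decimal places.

A: p*_A = 1 − 0.05/0.30 = 0.8333.
B: p*_B = 1 − 0.26/0.87 = 0.7011.
p*_A − p*_B = 0.8333 − 0.7011 = 0.1322.

0.132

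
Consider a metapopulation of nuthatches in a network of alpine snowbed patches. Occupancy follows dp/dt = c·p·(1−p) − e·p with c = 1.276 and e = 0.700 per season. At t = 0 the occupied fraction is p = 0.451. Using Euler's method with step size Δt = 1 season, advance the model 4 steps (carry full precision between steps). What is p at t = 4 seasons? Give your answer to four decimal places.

0.4514

Update rule: p ← p + [c·p·(1−p) − e·p]·Δt with Δt = 1.
p: 0.45100 → 0.45124  (Δp = +0.00024)
p: 0.45124 → 0.45134  (Δp = +0.00010)
p: 0.45134 → 0.45138  (Δp = +0.00004)
p: 0.45138 → 0.45140  (Δp = +0.00002)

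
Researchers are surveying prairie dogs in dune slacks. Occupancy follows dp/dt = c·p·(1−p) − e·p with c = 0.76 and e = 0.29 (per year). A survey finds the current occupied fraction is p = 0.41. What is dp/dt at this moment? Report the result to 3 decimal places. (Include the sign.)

Colonization term: c·p·(1−p) = 0.76×0.41×0.5900 = 0.18384.
Extinction term: e·p = 0.11890.
dp/dt = 0.18384 − 0.11890 = 0.06494.

0.065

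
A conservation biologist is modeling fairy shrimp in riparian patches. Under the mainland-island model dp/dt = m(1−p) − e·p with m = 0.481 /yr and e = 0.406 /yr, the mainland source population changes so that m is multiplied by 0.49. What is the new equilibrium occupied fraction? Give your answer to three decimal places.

0.367

Before: p* = 0.481/(0.481+0.406) = 0.5423.
After: m = 0.23569, e = 0.406; p* = 0.23569/0.6417 = 0.3673.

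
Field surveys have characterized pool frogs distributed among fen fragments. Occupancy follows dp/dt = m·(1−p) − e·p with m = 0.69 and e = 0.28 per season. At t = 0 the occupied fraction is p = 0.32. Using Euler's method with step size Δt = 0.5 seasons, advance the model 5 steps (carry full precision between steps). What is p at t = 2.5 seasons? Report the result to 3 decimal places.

Update rule: p ← p + [m·(1−p) − e·p]·Δt with Δt = 0.5.
p: 0.32000 → 0.50980  (Δp = +0.18980)
p: 0.50980 → 0.60755  (Δp = +0.09775)
p: 0.60755 → 0.65789  (Δp = +0.05034)
p: 0.65789 → 0.68381  (Δp = +0.02592)
p: 0.68381 → 0.69716  (Δp = +0.01335)

0.697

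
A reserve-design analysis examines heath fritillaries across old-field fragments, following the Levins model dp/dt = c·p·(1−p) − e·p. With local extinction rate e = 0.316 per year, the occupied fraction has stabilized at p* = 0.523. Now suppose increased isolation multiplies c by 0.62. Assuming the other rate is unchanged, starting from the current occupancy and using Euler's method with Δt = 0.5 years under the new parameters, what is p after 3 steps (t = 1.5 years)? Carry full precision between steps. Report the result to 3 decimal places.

0.443

Balance c(1−p*) = e gives c = e/(1 − 0.52300) = 0.316/0.47700 = 0.66247.
Starting from p₀ = 0.52300; update p ← p + (dp/dt)·Δt with the new parameters.
p: 0.52300 → 0.49160  (Δp = -0.03140)
p: 0.49160 → 0.46525  (Δp = -0.02635)
p: 0.46525 → 0.44284  (Δp = -0.02242)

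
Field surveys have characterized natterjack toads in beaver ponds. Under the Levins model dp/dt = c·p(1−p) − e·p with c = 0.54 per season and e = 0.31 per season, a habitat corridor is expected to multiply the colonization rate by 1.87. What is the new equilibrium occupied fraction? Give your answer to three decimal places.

0.693

Before: p* = 1 − 0.31/0.54 = 0.4259.
After the change, c = 1.0098, e = 0.31, so p* = 1 − 0.31/1.0098 = 0.6930.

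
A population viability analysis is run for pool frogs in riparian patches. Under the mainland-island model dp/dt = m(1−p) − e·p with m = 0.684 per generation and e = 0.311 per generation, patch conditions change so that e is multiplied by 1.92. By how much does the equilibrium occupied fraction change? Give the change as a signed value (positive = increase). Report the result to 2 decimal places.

-0.15

Before: p* = 0.684/(0.684+0.311) = 0.6874.
After: m = 0.684, e = 0.59712; p* = 0.684/1.2811 = 0.5339.
Δp* = 0.5339 − 0.6874 = -0.1535.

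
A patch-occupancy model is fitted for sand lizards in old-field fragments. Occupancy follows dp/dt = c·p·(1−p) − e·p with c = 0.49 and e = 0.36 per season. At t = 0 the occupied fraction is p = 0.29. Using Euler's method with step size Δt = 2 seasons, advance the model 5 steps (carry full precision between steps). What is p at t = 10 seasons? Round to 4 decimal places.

Update rule: p ← p + [c·p·(1−p) − e·p]·Δt with Δt = 2.
t = 2: p = 0.29000 + (-0.00702) = 0.28298
t = 4: p = 0.28298 + (-0.00490) = 0.27808
t = 6: p = 0.27808 + (-0.00348) = 0.27460
t = 8: p = 0.27460 + (-0.00250) = 0.27210
t = 10: p = 0.27210 + (-0.00181) = 0.27029

0.2703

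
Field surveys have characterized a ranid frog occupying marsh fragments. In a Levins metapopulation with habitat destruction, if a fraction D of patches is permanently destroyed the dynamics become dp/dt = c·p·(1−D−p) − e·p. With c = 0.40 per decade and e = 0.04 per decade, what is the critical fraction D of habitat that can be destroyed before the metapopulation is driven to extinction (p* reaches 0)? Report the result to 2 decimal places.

0.90

The nontrivial equilibrium is p* = (1−D) − e/c; extinction occurs when this hits zero.
So D_crit = 1 − e/c = 1 − 0.04/0.40 = 1 − 0.1000 = 0.9000.
Note this equals the original equilibrium occupancy — the Levins extinction-debt result.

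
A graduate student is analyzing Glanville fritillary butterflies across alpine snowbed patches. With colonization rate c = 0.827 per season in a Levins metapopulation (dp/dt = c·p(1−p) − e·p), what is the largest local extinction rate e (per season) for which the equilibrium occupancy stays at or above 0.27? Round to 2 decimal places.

0.60

1 − e/c ≥ 0.27 ⇒ e ≤ c(1 − 0.27) = 0.827 × 0.7300.
e_max = 0.6037.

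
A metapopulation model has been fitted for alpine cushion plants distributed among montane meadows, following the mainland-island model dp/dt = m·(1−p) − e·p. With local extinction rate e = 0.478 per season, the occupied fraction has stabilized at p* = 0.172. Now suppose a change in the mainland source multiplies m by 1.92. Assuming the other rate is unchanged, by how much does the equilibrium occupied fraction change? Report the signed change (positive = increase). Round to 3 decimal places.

Balance m(1−p*) = e·p* gives m = e·p*/(1−p*) = 0.478×0.17200/0.82800 = 0.09929.
New p* = m/(m+e) = 0.19064/(0.19064+0.47800) = 0.28512.
Δp* = 0.28512 − 0.17200 = +0.11312.

0.113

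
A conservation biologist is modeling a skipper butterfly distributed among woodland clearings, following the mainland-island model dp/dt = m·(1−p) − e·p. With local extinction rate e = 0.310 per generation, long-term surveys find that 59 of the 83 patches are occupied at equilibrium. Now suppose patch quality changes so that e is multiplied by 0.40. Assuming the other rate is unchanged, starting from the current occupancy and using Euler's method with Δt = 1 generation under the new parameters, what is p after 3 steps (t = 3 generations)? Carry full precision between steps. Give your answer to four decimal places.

0.8598

Observed p* = 59/83 = 0.71084.
Balance m(1−p*) = e·p* gives m = e·p*/(1−p*) = 0.310×0.71084/0.28916 = 0.76208.
Starting from p₀ = 0.71084; update p ← p + (dp/dt)·Δt with the new parameters.
p: 0.71084 → 0.84306  (Δp = +0.13222)
p: 0.84306 → 0.85812  (Δp = +0.01506)
p: 0.85812 → 0.85984  (Δp = +0.00172)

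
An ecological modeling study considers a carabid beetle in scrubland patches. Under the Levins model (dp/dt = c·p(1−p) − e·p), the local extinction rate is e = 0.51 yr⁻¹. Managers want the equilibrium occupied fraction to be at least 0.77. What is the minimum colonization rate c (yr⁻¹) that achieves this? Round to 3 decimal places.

p* = 1 − e/c ≥ 0.77 requires e/c ≤ 0.2300, i.e. c ≥ e/0.2300.
c_min = 0.51/0.2300 = 2.2174.

2.217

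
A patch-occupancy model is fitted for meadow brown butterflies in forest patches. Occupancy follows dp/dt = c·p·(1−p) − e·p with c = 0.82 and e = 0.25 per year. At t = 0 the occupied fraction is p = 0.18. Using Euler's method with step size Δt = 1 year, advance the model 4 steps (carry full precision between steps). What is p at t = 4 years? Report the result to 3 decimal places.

Update rule: p ← p + [c·p·(1−p) − e·p]·Δt with Δt = 1.
  1  |  dp/dt·Δt = +0.076032  |  p_1 = 0.256032
  2  |  dp/dt·Δt = +0.092185  |  p_2 = 0.348217
  3  |  dp/dt·Δt = +0.099055  |  p_3 = 0.447272
  4  |  dp/dt·Δt = +0.090902  |  p_4 = 0.538174

0.538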